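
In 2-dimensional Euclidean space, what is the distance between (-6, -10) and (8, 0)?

√(Σ(x_i - y_i)²) = √((-6 - 8)² + (-10 - 0)²)
= √((-14)² + (-10)²) = √(196 + 100) = √296 ≈ 17.2047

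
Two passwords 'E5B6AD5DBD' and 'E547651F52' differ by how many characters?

Differing positions: 3, 4, 5, 6, 7, 8, 9, 10. Hamming distance = 8.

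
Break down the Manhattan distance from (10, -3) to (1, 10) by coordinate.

Σ|x_i - y_i| = |10 - 1| + |-3 - 10| = 9 + 13 = 22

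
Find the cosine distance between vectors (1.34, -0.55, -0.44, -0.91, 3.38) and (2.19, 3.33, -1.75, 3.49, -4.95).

With u = (1.34, -0.55, -0.44, -0.91, 3.38), v = (2.19, 3.33, -1.75, 3.49, -4.95):
u·v = 1.34·2.19 + (-0.55)·3.33 + (-0.44)·(-1.75) + (-0.91)·3.49 + 3.38·(-4.95) = 2.9346 + (-1.8315) + 0.77 + (-3.1759) + (-16.731) = -18.0338.
|u| = √(1.34² + (-0.55)² + (-0.44)² + (-0.91)² + 3.38²) = √(1.7956 + 0.3025 + 0.1936 + 0.8281 + 11.4244) = √14.5442, |v| = √(2.19² + 3.33² + (-1.75)² + 3.49² + (-4.95)²) = √(4.7961 + 11.0889 + 3.0625 + 12.1801 + 24.5025) = √55.6301.
cos θ = (u·v)/(|u||v|) = -18.0338/(√14.5442·√55.6301) ≈ -0.634
Cosine distance = 1 - cos θ ≈ 1 - (-0.634) = 1.634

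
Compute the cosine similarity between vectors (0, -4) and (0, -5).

With u = (0, -4), v = (0, -5):
u·v = 0·0 + (-4)·(-5) = 0 + 20 = 20.
|u| = √(0² + (-4)²) = √16, |v| = √(0² + (-5)²) = √25, so |u||v| = √(16·25) = √400 = 20.
cos θ = (u·v)/(|u||v|) = 20/20 = 1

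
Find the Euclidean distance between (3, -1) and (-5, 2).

√(Σ(x_i - y_i)²) = √((3 - (-5))² + (-1 - 2)²)
= √(8² + (-3)²) = √(64 + 9) = √73 ≈ 8.544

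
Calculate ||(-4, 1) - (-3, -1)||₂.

√(Σ(x_i - y_i)²) = √((-4 - (-3))² + (1 - (-1))²)
= √((-1)² + 2²) = √(1 + 4) = √5 ≈ 2.2361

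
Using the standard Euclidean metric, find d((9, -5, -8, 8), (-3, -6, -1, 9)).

√(Σ(x_i - y_i)²) = √((9 - (-3))² + (-5 - (-6))² + (-8 - (-1))² + (8 - 9)²)
= √(12² + 1² + (-7)² + (-1)²) = √(144 + 1 + 49 + 1) = √195 ≈ 13.9642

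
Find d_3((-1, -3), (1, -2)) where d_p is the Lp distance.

(Σ|x_i - y_i|^3)^(1/3) = (|-1 - 1|^3 + |-3 - (-2)|^3)^(1/3)
= (2^3 + 1^3)^(1/3) = (8 + 1)^(1/3) = (9)^(1/3) ≈ 2.0801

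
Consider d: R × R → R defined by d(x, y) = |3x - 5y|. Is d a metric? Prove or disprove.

No. d fails symmetry: d(1, 5) = |3·1 - 5·5| = |-22| = 22, but d(5, 1) = |3·5 - 5·1| = |10| = 10. Since 22 ≠ 10, d(x,y) ≠ d(y,x) in general.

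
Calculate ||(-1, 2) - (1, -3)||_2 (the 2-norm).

(Σ|x_i - y_i|^2)^(1/2) = (|-1 - 1|^2 + |2 - (-3)|^2)^(1/2)
= (2^2 + 5^2)^(1/2) = (4 + 25)^(1/2) = (29)^(1/2) ≈ 5.3852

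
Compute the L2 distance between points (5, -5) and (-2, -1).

(Σ|x_i - y_i|^2)^(1/2) = (|5 - (-2)|^2 + |-5 - (-1)|^2)^(1/2)
= (7^2 + 4^2)^(1/2) = (49 + 16)^(1/2) = (65)^(1/2) ≈ 8.0623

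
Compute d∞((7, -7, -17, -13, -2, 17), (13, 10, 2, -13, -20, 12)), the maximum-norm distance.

max(|x_i - y_i|) = max(|7 - 13|, |-7 - 10|, |-17 - 2|, |-13 - (-13)|, |-2 - (-20)|, |17 - 12|) = max(6, 17, 19, 0, 18, 5) = 19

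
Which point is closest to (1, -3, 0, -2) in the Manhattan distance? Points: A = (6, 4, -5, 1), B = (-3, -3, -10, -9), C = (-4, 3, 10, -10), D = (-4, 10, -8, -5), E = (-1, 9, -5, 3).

Distances: d(A) = 20, d(B) = 21, d(C) = 29, d(D) = 29, d(E) = 24. Nearest: A = (6, 4, -5, 1) with distance 20.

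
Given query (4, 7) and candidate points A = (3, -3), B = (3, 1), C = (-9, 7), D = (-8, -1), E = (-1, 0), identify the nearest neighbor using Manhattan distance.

Distances: d(A) = 11, d(B) = 7, d(C) = 13, d(D) = 20, d(E) = 12. Nearest: B = (3, 1) with distance 7.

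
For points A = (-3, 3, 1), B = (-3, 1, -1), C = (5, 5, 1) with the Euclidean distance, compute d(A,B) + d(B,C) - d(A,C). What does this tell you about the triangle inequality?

d(A,B) = √(0² + 2² + 2²) = √8 ≈ 2.8284, d(B,C) = √(8² + 4² + 2²) = √84 ≈ 9.1652, d(A,C) = √(8² + 2² + 0²) = √68 ≈ 8.2462.
d(A,B) + d(B,C) - d(A,C) = 2.8284 + 9.1652 - 8.2462 = 11.9936 - 8.2462 = 3.7474 (to 4 decimal places). This is ≥ 0, so the triangle inequality holds for these points.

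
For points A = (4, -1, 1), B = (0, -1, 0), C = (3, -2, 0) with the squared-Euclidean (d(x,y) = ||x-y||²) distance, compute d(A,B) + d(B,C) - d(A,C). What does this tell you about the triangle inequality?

d(A,B) = 4² + 0² + 1² = 17, d(B,C) = 3² + 1² + 0² = 10, d(A,C) = 1² + 1² + 1² = 3.
d(A,B) + d(B,C) - d(A,C) = 17 + 10 - 3 = 27 - 3 = 24. This is ≥ 0, so the triangle inequality holds for these points.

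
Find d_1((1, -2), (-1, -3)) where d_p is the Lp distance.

Σ|x_i - y_i| = |1 - (-1)| + |-2 - (-3)| = 2 + 1 = 3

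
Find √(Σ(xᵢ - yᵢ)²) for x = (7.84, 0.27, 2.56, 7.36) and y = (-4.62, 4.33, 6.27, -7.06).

√(Σ(x_i - y_i)²) = √((7.84 - (-4.62))² + (0.27 - 4.33)² + (2.56 - 6.27)² + (7.36 - (-7.06))²)
= √(12.46² + (-4.06)² + (-3.71)² + 14.42²) = √(155.2516 + 16.4836 + 13.7641 + 207.9364) = √393.4357 ≈ 19.8352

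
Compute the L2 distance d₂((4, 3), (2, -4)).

√(Σ(x_i - y_i)²) = √((4 - 2)² + (3 - (-4))²)
= √(2² + 7²) = √(4 + 49) = √53 ≈ 7.2801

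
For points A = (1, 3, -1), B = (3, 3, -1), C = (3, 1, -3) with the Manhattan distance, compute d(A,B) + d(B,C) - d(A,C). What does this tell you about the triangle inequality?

d(A,B) = 2 + 0 + 0 = 2, d(B,C) = 0 + 2 + 2 = 4, d(A,C) = 2 + 2 + 2 = 6.
d(A,B) + d(B,C) - d(A,C) = 2 + 4 - 6 = 6 - 6 = 0. This is ≥ 0, so the triangle inequality holds for these points.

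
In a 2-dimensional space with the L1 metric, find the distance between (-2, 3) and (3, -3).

Σ|x_i - y_i| = |-2 - 3| + |3 - (-3)| = 5 + 6 = 11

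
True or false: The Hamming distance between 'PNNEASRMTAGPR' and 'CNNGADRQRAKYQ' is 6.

Differing positions: 1, 4, 6, 8, 9, 11, 12, 13. Hamming distance = 8, so the claim that d_H = 6 is false.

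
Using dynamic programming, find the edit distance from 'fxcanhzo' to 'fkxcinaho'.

Let D[i][j] be the edit distance between the first i characters of 'fxcanhzo' and the first j characters of 'fkxcinaho', with D[i][0] = i, D[0][j] = j, and D[i][j] = D[i-1][j-1] if the characters match, else 1 + min(D[i-1][j], D[i][j-1], D[i-1][j-1]). Filling the table (rows: prefixes of 'fxcanhzo', columns: prefixes of 'fkxcinaho'):
     ε  f  k  x  c  i  n  a  h  o
  ε  0  1  2  3  4  5  6  7  8  9
  f  1  0  1  2  3  4  5  6  7  8
  x  2  1  1  1  2  3  4  5  6  7
  c  3  2  2  2  1  2  3  4  5  6
  a  4  3  3  3  2  2  3  3  4  5
  n  5  4  4  4  3  3  2  3  4  5
  h  6  5  5  5  4  4  3  3  3  4
  z  7  6  6  6  5  5  4  4  4  4
  o  8  7  7  7  6  6  5  5  5  4
The bottom-right entry gives D[8][9] = 4, so no sequence of fewer than 4 edits works. Backtracking through the table gives one optimal edit sequence (4 edits):
  fxcanhzo → fkxcanhzo (ins k @2)
  fkxcanhzo → fkxcinhzo (sub a→i @5)
  fkxcinhzo → fkxcinazo (sub h→a @7)
  fkxcinazo → fkxcinaho (sub z→h @8)
Edit distance = 4.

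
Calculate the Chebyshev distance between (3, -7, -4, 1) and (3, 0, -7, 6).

max(|x_i - y_i|) = max(|3 - 3|, |-7 - 0|, |-4 - (-7)|, |1 - 6|) = max(0, 7, 3, 5) = 7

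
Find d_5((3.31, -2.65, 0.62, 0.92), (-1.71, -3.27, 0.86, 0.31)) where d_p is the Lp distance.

(Σ|x_i - y_i|^5)^(1/5) = (|3.31 - (-1.71)|^5 + |-2.65 - (-3.27)|^5 + |0.62 - 0.86|^5 + |0.92 - 0.31|^5)^(1/5)
= (5.02^5 + 0.62^5 + 0.24^5 + 0.61^5)^(1/5) ≈ (3188.002 + 0.0916 + 0.0008 + 0.0845)^(1/5) = (3188.1789)^(1/5) ≈ 5.0201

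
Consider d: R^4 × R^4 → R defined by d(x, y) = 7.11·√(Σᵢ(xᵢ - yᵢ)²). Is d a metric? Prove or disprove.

Yes. The L2 (Euclidean) norm induces a metric on R^4, and multiplying a metric by a positive constant 7.11 > 0 preserves all four axioms: non-negativity (7.11·||x-y|| ≥ 0), identity (7.11·||x-y|| = 0 ⟺ ||x-y|| = 0 ⟺ x = y), symmetry (||x-y|| = ||y-x||), and the triangle inequality (7.11·||x-z|| ≤ 7.11·||x-y|| + 7.11·||y-z||). So d is a metric.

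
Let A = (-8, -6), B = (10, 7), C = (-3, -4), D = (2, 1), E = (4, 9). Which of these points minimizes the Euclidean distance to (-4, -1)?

Distances: d(A) ≈ 6.4031, d(B) ≈ 16.1245, d(C) ≈ 3.1623, d(D) ≈ 6.3246, d(E) ≈ 12.8062. Nearest: C = (-3, -4) with distance 3.1623.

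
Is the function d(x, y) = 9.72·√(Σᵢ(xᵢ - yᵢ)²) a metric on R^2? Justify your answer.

Yes. The L2 (Euclidean) norm induces a metric on R^2, and multiplying a metric by a positive constant 9.72 > 0 preserves all four axioms: non-negativity (9.72·||x-y|| ≥ 0), identity (9.72·||x-y|| = 0 ⟺ ||x-y|| = 0 ⟺ x = y), symmetry (||x-y|| = ||y-x||), and the triangle inequality (9.72·||x-z|| ≤ 9.72·||x-y|| + 9.72·||y-z||). So d is a metric.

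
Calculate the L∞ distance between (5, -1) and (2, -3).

max(|x_i - y_i|) = max(|5 - 2|, |-1 - (-3)|) = max(3, 2) = 3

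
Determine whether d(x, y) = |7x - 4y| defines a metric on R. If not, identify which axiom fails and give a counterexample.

No. d fails symmetry: d(2, 1) = |7·2 - 4·1| = |10| = 10, but d(1, 2) = |7·1 - 4·2| = |-1| = 1. Since 10 ≠ 1, d(x,y) ≠ d(y,x) in general.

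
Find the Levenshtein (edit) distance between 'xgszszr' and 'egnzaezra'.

Let D[i][j] be the edit distance between the first i characters of 'xgszszr' and the first j characters of 'egnzaezra', with D[i][0] = i, D[0][j] = j, and D[i][j] = D[i-1][j-1] if the characters match, else 1 + min(D[i-1][j], D[i][j-1], D[i-1][j-1]). Filling the table (rows: prefixes of 'xgszszr', columns: prefixes of 'egnzaezra'):
     ε  e  g  n  z  a  e  z  r  a
  ε  0  1  2  3  4  5  6  7  8  9
  x  1  1  2  3  4  5  6  7  8  9
  g  2  2  1  2  3  4  5  6  7  8
  s  3  3  2  2  3  4  5  6  7  8
  z  4  4  3  3  2  3  4  5  6  7
  s  5  5  4  4  3  3  4  5  6  7
  z  6  6  5  5  4  4  4  4  5  6
  r  7  7  6  6  5  5  5  5  4  5
The bottom-right entry gives D[7][9] = 5, so no sequence of fewer than 5 edits works. Backtracking through the table gives one optimal edit sequence (5 edits):
  xgszszr → egszszr (sub x→e @1)
  egszszr → egnzszr (sub s→n @3)
  egnzszr → egnzaszr (ins a @5)
  egnzaszr → egnzaezr (sub s→e @6)
  egnzaezr → egnzaezra (ins a @9)
Edit distance = 5.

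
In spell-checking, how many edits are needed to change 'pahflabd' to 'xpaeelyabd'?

Let D[i][j] be the edit distance between the first i characters of 'pahflabd' and the first j characters of 'xpaeelyabd', with D[i][0] = i, D[0][j] = j, and D[i][j] = D[i-1][j-1] if the characters match, else 1 + min(D[i-1][j], D[i][j-1], D[i-1][j-1]). Filling the table (rows: prefixes of 'pahflabd', columns: prefixes of 'xpaeelyabd'):
     ε  x  p  a  e  e  l  y  a  b  d
  ε  0  1  2  3  4  5  6  7  8  9 10
  p  1  1  1  2  3  4  5  6  7  8  9
  a  2  2  2  1  2  3  4  5  6  7  8
  h  3  3  3  2  2  3  4  5  6  7  8
  f  4  4  4  3  3  3  4  5  6  7  8
  l  5  5  5  4  4  4  3  4  5  6  7
  a  6  6  6  5  5  5  4  4  4  5  6
  b  7  7  7  6  6  6  5  5  5  4  5
  d  8  8  8  7  7  7  6  6  6  5  4
The bottom-right entry gives D[8][10] = 4, so no sequence of fewer than 4 edits works. Backtracking through the table gives one optimal edit sequence (4 edits):
  pahflabd → xpahflabd (ins x @1)
  xpahflabd → xpaeflabd (sub h→e @4)
  xpaeflabd → xpaeelabd (sub f→e @5)
  xpaeelabd → xpaeelyabd (ins y @7)
Edit distance = 4.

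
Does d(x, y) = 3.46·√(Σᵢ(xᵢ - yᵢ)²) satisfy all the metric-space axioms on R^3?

Yes. The L2 (Euclidean) norm induces a metric on R^3, and multiplying a metric by a positive constant 3.46 > 0 preserves all four axioms: non-negativity (3.46·||x-y|| ≥ 0), identity (3.46·||x-y|| = 0 ⟺ ||x-y|| = 0 ⟺ x = y), symmetry (||x-y|| = ||y-x||), and the triangle inequality (3.46·||x-z|| ≤ 3.46·||x-y|| + 3.46·||y-z||). So d is a metric.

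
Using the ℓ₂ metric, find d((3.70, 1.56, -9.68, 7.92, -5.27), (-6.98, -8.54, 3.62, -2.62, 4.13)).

√(Σ(x_i - y_i)²) = √((3.7 - (-6.98))² + (1.56 - (-8.54))² + (-9.68 - 3.62)² + (7.92 - (-2.62))² + (-5.27 - 4.13)²)
= √(10.68² + 10.1² + (-13.3)² + 10.54² + (-9.4)²) = √(114.0624 + 102.01 + 176.89 + 111.0916 + 88.36) = √592.414 ≈ 24.3396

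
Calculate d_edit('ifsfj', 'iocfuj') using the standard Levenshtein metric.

Let D[i][j] be the edit distance between the first i characters of 'ifsfj' and the first j characters of 'iocfuj', with D[i][0] = i, D[0][j] = j, and D[i][j] = D[i-1][j-1] if the characters match, else 1 + min(D[i-1][j], D[i][j-1], D[i-1][j-1]). Filling the table (rows: prefixes of 'ifsfj', columns: prefixes of 'iocfuj'):
     ε  i  o  c  f  u  j
  ε  0  1  2  3  4  5  6
  i  1  0  1  2  3  4  5
  f  2  1  1  2  2  3  4
  s  3  2  2  2  3  3  4
  f  4  3  3  3  2  3  4
  j  5  4  4  4  3  3  3
The bottom-right entry gives D[5][6] = 3, so no sequence of fewer than 3 edits works. Backtracking through the table gives one optimal edit sequence (3 edits):
  ifsfj → iosfj (sub f→o @2)
  iosfj → iocfj (sub s→c @3)
  iocfj → iocfuj (ins u @5)
Edit distance = 3.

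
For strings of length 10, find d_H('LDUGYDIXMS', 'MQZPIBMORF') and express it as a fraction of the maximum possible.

Differing positions: 1, 2, 3, 4, 5, 6, 7, 8, 9, 10. Hamming distance = 10. The maximum possible Hamming distance for length-10 strings is 10, so d_H/10 = 10/10 = 1.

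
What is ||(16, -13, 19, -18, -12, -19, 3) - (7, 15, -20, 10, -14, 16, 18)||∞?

max(|x_i - y_i|) = max(|16 - 7|, |-13 - 15|, |19 - (-20)|, |-18 - 10|, |-12 - (-14)|, |-19 - 16|, |3 - 18|) = max(9, 28, 39, 28, 2, 35, 15) = 39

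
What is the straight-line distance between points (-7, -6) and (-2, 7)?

√(Σ(x_i - y_i)²) = √((-7 - (-2))² + (-6 - 7)²)
= √((-5)² + (-13)²) = √(25 + 169) = √194 ≈ 13.9284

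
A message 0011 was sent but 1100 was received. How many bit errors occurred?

Differing positions: 1, 2, 3, 4. Hamming distance = 4.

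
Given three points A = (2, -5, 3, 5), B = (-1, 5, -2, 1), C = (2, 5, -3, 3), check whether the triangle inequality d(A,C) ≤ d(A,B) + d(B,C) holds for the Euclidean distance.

d(A,B) = √(3² + 10² + 5² + 4²) = √150 ≈ 12.2474, d(B,C) = √(3² + 0² + 1² + 2²) = √14 ≈ 3.7417, d(A,C) = √(0² + 10² + 6² + 2²) = √140 ≈ 11.8322.
d(A,C) ≈ 11.8322 ≤ 12.2474 + 3.7417 = 15.9891. Triangle inequality is satisfied.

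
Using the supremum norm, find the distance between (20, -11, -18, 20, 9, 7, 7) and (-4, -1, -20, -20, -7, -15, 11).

max(|x_i - y_i|) = max(|20 - (-4)|, |-11 - (-1)|, |-18 - (-20)|, |20 - (-20)|, |9 - (-7)|, |7 - (-15)|, |7 - 11|) = max(24, 10, 2, 40, 16, 22, 4) = 40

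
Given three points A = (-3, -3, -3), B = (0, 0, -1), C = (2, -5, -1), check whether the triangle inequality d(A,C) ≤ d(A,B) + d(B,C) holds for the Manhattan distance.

d(A,B) = 3 + 3 + 2 = 8, d(B,C) = 2 + 5 + 0 = 7, d(A,C) = 5 + 2 + 2 = 9.
d(A,C) = 9 ≤ 8 + 7 = 15. Triangle inequality is satisfied.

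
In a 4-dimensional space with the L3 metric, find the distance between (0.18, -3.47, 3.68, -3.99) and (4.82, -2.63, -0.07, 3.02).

(Σ|x_i - y_i|^3)^(1/3) = (|0.18 - 4.82|^3 + |-3.47 - (-2.63)|^3 + |3.68 - (-0.07)|^3 + |-3.99 - 3.02|^3)^(1/3)
= (4.64^3 + 0.84^3 + 3.75^3 + 7.01^3)^(1/3) ≈ (99.8973 + 0.5927 + 52.7344 + 344.4721)^(1/3) = (497.6965)^(1/3) ≈ 7.9248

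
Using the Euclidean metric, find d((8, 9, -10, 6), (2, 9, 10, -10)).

√(Σ(x_i - y_i)²) = √((8 - 2)² + (9 - 9)² + (-10 - 10)² + (6 - (-10))²)
= √(6² + 0² + (-20)² + 16²) = √(36 + 0 + 400 + 256) = √692 ≈ 26.3059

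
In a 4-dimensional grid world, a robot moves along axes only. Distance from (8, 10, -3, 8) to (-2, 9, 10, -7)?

Σ|x_i - y_i| = |8 - (-2)| + |10 - 9| + |-3 - 10| + |8 - (-7)| = 10 + 1 + 13 + 15 = 39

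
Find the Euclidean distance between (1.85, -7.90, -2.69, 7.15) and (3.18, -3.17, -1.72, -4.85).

√(Σ(x_i - y_i)²) = √((1.85 - 3.18)² + (-7.9 - (-3.17))² + (-2.69 - (-1.72))² + (7.15 - (-4.85))²)
= √((-1.33)² + (-4.73)² + (-0.97)² + 12²) = √(1.7689 + 22.3729 + 0.9409 + 144) = √169.0827 ≈ 13.0032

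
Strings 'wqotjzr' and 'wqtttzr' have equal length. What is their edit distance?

Let D[i][j] be the edit distance between the first i characters of 'wqotjzr' and the first j characters of 'wqtttzr', with D[i][0] = i, D[0][j] = j, and D[i][j] = D[i-1][j-1] if the characters match, else 1 + min(D[i-1][j], D[i][j-1], D[i-1][j-1]). Filling the table (rows: prefixes of 'wqotjzr', columns: prefixes of 'wqtttzr'):
     ε  w  q  t  t  t  z  r
  ε  0  1  2  3  4  5  6  7
  w  1  0  1  2  3  4  5  6
  q  2  1  0  1  2  3  4  5
  o  3  2  1  1  2  3  4  5
  t  4  3  2  1  1  2  3  4
  j  5  4  3  2  2  2  3  4
  z  6  5  4  3  3  3  2  3
  r  7  6  5  4  4  4  3  2
The bottom-right entry gives D[7][7] = 2, so no sequence of fewer than 2 edits works. Backtracking through the table gives one optimal edit sequence (2 edits):
  wqotjzr → wqttjzr (sub o→t @3)
  wqttjzr → wqtttzr (sub j→t @5)
Edit distance = 2.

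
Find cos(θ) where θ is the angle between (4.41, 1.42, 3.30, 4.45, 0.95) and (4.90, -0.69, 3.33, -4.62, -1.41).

With u = (4.41, 1.42, 3.30, 4.45, 0.95), v = (4.90, -0.69, 3.33, -4.62, -1.41):
u·v = 4.41·4.9 + 1.42·(-0.69) + 3.3·3.33 + 4.45·(-4.62) + 0.95·(-1.41) = 21.609 + (-0.9798) + 10.989 + (-20.559) + (-1.3395) = 9.7197.
|u| = √(4.41² + 1.42² + 3.3² + 4.45² + 0.95²) = √(19.4481 + 2.0164 + 10.89 + 19.8025 + 0.9025) = √53.0595, |v| = √(4.9² + (-0.69)² + 3.33² + (-4.62)² + (-1.41)²) = √(24.01 + 0.4761 + 11.0889 + 21.3444 + 1.9881) = √58.9075.
cos θ = (u·v)/(|u||v|) = 9.7197/(√53.0595·√58.9075) ≈ 0.1739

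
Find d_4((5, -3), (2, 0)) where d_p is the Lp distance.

(Σ|x_i - y_i|^4)^(1/4) = (|5 - 2|^4 + |-3 - 0|^4)^(1/4)
= (3^4 + 3^4)^(1/4) = (81 + 81)^(1/4) = (162)^(1/4) ≈ 3.5676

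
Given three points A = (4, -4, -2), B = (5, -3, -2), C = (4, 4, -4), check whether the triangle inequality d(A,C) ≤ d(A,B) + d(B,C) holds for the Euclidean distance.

d(A,B) = √(1² + 1² + 0²) = √2 ≈ 1.4142, d(B,C) = √(1² + 7² + 2²) = √54 ≈ 7.3485, d(A,C) = √(0² + 8² + 2²) = √68 ≈ 8.2462.
d(A,C) ≈ 8.2462 ≤ 1.4142 + 7.3485 = 8.7627. Triangle inequality is satisfied.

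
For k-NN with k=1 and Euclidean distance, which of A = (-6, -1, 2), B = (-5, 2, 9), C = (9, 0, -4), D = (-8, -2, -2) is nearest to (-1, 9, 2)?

Distances: d(A) ≈ 11.1803, d(B) ≈ 10.6771, d(C) ≈ 14.7309, d(D) ≈ 13.6382. Nearest: B = (-5, 2, 9) with distance 10.6771.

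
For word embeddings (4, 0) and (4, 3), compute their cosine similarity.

With u = (4, 0), v = (4, 3):
u·v = 4·4 + 0·3 = 16 + 0 = 16.
|u| = √(4² + 0²) = √16, |v| = √(4² + 3²) = √25, so |u||v| = √(16·25) = √400 = 20.
cos θ = (u·v)/(|u||v|) = 16/20 = 0.8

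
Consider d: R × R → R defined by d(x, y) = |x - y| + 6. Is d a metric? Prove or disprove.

No. d fails identity of indiscernibles (specifically d(x,x) = 0): d(7, 7) = |7 - 7| + 6 = 0 + 6 = 6 ≠ 0.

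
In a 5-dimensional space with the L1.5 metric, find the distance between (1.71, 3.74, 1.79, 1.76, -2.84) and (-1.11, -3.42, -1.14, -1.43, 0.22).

(Σ|x_i - y_i|^1.5)^(1/1.5) = (|1.71 - (-1.11)|^1.5 + |3.74 - (-3.42)|^1.5 + |1.79 - (-1.14)|^1.5 + |1.76 - (-1.43)|^1.5 + |-2.84 - 0.22|^1.5)^(1/1.5)
= (2.82^1.5 + 7.16^1.5 + 2.93^1.5 + 3.19^1.5 + 3.06^1.5)^(1/1.5) ≈ (4.7356 + 19.1589 + 5.0154 + 5.6975 + 5.3528)^(1/1.5) = (39.9602)^(1/1.5) ≈ 11.6883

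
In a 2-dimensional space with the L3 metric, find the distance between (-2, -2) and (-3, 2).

(Σ|x_i - y_i|^3)^(1/3) = (|-2 - (-3)|^3 + |-2 - 2|^3)^(1/3)
= (1^3 + 4^3)^(1/3) = (1 + 64)^(1/3) = (65)^(1/3) ≈ 4.0207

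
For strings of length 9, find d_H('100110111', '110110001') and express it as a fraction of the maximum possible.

Differing positions: 2, 7, 8. Hamming distance = 3. The maximum possible Hamming distance for length-9 strings is 9, so d_H/9 = 3/9 ≈ 0.3333.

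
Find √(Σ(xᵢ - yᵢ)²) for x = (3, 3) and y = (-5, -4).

√(Σ(x_i - y_i)²) = √((3 - (-5))² + (3 - (-4))²)
= √(8² + 7²) = √(64 + 49) = √113 ≈ 10.6301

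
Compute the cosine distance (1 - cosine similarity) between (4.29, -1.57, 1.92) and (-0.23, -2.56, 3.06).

With u = (4.29, -1.57, 1.92), v = (-0.23, -2.56, 3.06):
u·v = 4.29·(-0.23) + (-1.57)·(-2.56) + 1.92·3.06 = (-0.9867) + 4.0192 + 5.8752 = 8.9077.
|u| = √(4.29² + (-1.57)² + 1.92²) = √(18.4041 + 2.4649 + 3.6864) = √24.5554, |v| = √((-0.23)² + (-2.56)² + 3.06²) = √(0.0529 + 6.5536 + 9.3636) = √15.9701.
cos θ = (u·v)/(|u||v|) = 8.9077/(√24.5554·√15.9701) ≈ 0.4498
Cosine distance = 1 - cos θ ≈ 1 - 0.4498 = 0.5502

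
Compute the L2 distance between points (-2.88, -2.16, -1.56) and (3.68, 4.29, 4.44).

(Σ|x_i - y_i|^2)^(1/2) = (|-2.88 - 3.68|^2 + |-2.16 - 4.29|^2 + |-1.56 - 4.44|^2)^(1/2)
= (6.56^2 + 6.45^2 + 6^2)^(1/2) = (43.0336 + 41.6025 + 36)^(1/2) = (120.6361)^(1/2) ≈ 10.9834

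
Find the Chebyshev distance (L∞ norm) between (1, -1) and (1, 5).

max(|x_i - y_i|) = max(|1 - 1|, |-1 - 5|) = max(0, 6) = 6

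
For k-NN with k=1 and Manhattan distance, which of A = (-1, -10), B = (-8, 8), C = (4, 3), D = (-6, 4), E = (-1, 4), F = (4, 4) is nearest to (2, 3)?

Distances: d(A) = 16, d(B) = 15, d(C) = 2, d(D) = 9, d(E) = 4, d(F) = 3. Nearest: C = (4, 3) with distance 2.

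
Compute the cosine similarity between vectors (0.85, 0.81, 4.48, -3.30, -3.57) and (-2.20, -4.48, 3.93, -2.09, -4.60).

With u = (0.85, 0.81, 4.48, -3.30, -3.57), v = (-2.20, -4.48, 3.93, -2.09, -4.60):
u·v = 0.85·(-2.2) + 0.81·(-4.48) + 4.48·3.93 + (-3.3)·(-2.09) + (-3.57)·(-4.6) = (-1.87) + (-3.6288) + 17.6064 + 6.897 + 16.422 = 35.4266.
|u| = √(0.85² + 0.81² + 4.48² + (-3.3)² + (-3.57)²) = √(0.7225 + 0.6561 + 20.0704 + 10.89 + 12.7449) = √45.0839, |v| = √((-2.2)² + (-4.48)² + 3.93² + (-2.09)² + (-4.6)²) = √(4.84 + 20.0704 + 15.4449 + 4.3681 + 21.16) = √65.8834.
cos θ = (u·v)/(|u||v|) = 35.4266/(√45.0839·√65.8834) ≈ 0.65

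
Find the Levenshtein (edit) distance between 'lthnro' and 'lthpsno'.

Let D[i][j] be the edit distance between the first i characters of 'lthnro' and the first j characters of 'lthpsno', with D[i][0] = i, D[0][j] = j, and D[i][j] = D[i-1][j-1] if the characters match, else 1 + min(D[i-1][j], D[i][j-1], D[i-1][j-1]). Filling the table (rows: prefixes of 'lthnro', columns: prefixes of 'lthpsno'):
     ε  l  t  h  p  s  n  o
  ε  0  1  2  3  4  5  6  7
  l  1  0  1  2  3  4  5  6
  t  2  1  0  1  2  3  4  5
  h  3  2  1  0  1  2  3  4
  n  4  3  2  1  1  2  2  3
  r  5  4  3  2  2  2  3  3
  o  6  5  4  3  3  3  3  3
The bottom-right entry gives D[6][7] = 3, so no sequence of fewer than 3 edits works. Backtracking through the table gives one optimal edit sequence (3 edits):
  lthnro → lthpnro (ins p @4)
  lthpnro → lthpsro (sub n→s @5)
  lthpsro → lthpsno (sub r→n @6)
Edit distance = 3.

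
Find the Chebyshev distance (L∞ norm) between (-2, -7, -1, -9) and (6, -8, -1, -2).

max(|x_i - y_i|) = max(|-2 - 6|, |-7 - (-8)|, |-1 - (-1)|, |-9 - (-2)|) = max(8, 1, 0, 7) = 8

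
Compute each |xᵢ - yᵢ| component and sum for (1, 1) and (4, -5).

Σ|x_i - y_i| = |1 - 4| + |1 - (-5)| = 3 + 6 = 9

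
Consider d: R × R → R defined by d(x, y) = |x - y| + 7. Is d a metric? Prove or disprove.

No. d fails identity of indiscernibles (specifically d(x,x) = 0): d(-5, -5) = |-5 - (-5)| + 7 = 0 + 7 = 7 ≠ 0.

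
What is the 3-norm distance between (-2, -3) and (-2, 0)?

(Σ|x_i - y_i|^3)^(1/3) = (|-2 - (-2)|^3 + |-3 - 0|^3)^(1/3)
= (0^3 + 3^3)^(1/3) = (0 + 27)^(1/3) = (27)^(1/3) = 3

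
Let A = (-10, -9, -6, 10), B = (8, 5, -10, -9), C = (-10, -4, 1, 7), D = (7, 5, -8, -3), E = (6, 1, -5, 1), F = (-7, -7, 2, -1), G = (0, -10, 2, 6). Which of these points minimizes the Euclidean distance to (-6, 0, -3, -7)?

Distances: d(A) ≈ 19.8746, d(B) ≈ 16.5529, d(C) ≈ 15.6205, d(D) ≈ 15.3297, d(E) ≈ 14.5945, d(F) ≈ 10.5357, d(G) ≈ 18.1659. Nearest: F = (-7, -7, 2, -1) with distance 10.5357.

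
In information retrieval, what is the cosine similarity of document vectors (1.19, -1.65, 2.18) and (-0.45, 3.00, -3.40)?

With u = (1.19, -1.65, 2.18), v = (-0.45, 3.00, -3.40):
u·v = 1.19·(-0.45) + (-1.65)·3 + 2.18·(-3.4) = (-0.5355) + (-4.95) + (-7.412) = -12.8975.
|u| = √(1.19² + (-1.65)² + 2.18²) = √(1.4161 + 2.7225 + 4.7524) = √8.891, |v| = √((-0.45)² + 3² + (-3.4)²) = √(0.2025 + 9 + 11.56) = √20.7625.
cos θ = (u·v)/(|u||v|) = -12.8975/(√8.891·√20.7625) ≈ -0.9493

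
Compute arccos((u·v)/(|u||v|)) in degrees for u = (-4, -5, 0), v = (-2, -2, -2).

With u = (-4, -5, 0), v = (-2, -2, -2):
u·v = (-4)·(-2) + (-5)·(-2) + 0·(-2) = 8 + 10 + 0 = 18.
|u| = √((-4)² + (-5)² + 0²) = √41, |v| = √((-2)² + (-2)² + (-2)²) = √12, so |u||v| = √(41·12) = √492.
cos θ = (u·v)/(|u||v|) = 18/√492 ≈ 0.811503
θ = arccos(0.811503) ≈ 35.76°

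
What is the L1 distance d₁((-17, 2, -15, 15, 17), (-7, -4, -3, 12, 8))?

Σ|x_i - y_i| = |-17 - (-7)| + |2 - (-4)| + |-15 - (-3)| + |15 - 12| + |17 - 8| = 10 + 6 + 12 + 3 + 9 = 40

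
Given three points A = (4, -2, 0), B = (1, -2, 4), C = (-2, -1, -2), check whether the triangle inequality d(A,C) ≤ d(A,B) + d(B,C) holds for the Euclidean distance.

d(A,B) = √(3² + 0² + 4²) = √25 = 5, d(B,C) = √(3² + 1² + 6²) = √46 ≈ 6.7823, d(A,C) = √(6² + 1² + 2²) = √41 ≈ 6.4031.
d(A,C) ≈ 6.4031 ≤ 5 + 6.7823 = 11.7823. Triangle inequality is satisfied.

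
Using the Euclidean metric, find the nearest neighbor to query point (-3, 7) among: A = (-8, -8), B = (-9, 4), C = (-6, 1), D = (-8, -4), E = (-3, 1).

Distances: d(A) ≈ 15.8114, d(B) ≈ 6.7082, d(C) ≈ 6.7082, d(D) ≈ 12.083, d(E) = 6. Nearest: E = (-3, 1) with distance 6.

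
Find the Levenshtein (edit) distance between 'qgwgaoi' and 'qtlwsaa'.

Let D[i][j] be the edit distance between the first i characters of 'qgwgaoi' and the first j characters of 'qtlwsaa', with D[i][0] = i, D[0][j] = j, and D[i][j] = D[i-1][j-1] if the characters match, else 1 + min(D[i-1][j], D[i][j-1], D[i-1][j-1]). Filling the table (rows: prefixes of 'qgwgaoi', columns: prefixes of 'qtlwsaa'):
     ε  q  t  l  w  s  a  a
  ε  0  1  2  3  4  5  6  7
  q  1  0  1  2  3  4  5  6
  g  2  1  1  2  3  4  5  6
  w  3  2  2  2  2  3  4  5
  g  4  3  3  3  3  3  4  5
  a  5  4  4  4  4  4  3  4
  o  6  5  5  5  5  5  4  4
  i  7  6  6  6  6  6  5  5
The bottom-right entry gives D[7][7] = 5, so no sequence of fewer than 5 edits works. Backtracking through the table gives one optimal edit sequence (5 edits):
  qgwgaoi → qtgwgaoi (ins t @2)
  qtgwgaoi → qtlwgaoi (sub g→l @3)
  qtlwgaoi → qtlwsaoi (sub g→s @5)
  qtlwsaoi → qtlwsai (del o @7)
  qtlwsai → qtlwsaa (sub i→a @7)
Edit distance = 5.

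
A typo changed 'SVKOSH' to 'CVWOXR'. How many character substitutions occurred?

Differing positions: 1, 3, 5, 6. Hamming distance = 4.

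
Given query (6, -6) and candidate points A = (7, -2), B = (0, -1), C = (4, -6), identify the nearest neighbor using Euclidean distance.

Distances: d(A) ≈ 4.1231, d(B) ≈ 7.8102, d(C) = 2. Nearest: C = (4, -6) with distance 2.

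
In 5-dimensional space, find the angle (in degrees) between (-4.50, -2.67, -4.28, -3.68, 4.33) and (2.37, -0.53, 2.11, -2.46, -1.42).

With u = (-4.50, -2.67, -4.28, -3.68, 4.33), v = (2.37, -0.53, 2.11, -2.46, -1.42):
u·v = (-4.5)·2.37 + (-2.67)·(-0.53) + (-4.28)·2.11 + (-3.68)·(-2.46) + 4.33·(-1.42) = (-10.665) + 1.4151 + (-9.0308) + 9.0528 + (-6.1486) = -15.3765.
|u| = √((-4.5)² + (-2.67)² + (-4.28)² + (-3.68)² + 4.33²) = √(20.25 + 7.1289 + 18.3184 + 13.5424 + 18.7489) = √77.9886, |v| = √(2.37² + (-0.53)² + 2.11² + (-2.46)² + (-1.42)²) = √(5.6169 + 0.2809 + 4.4521 + 6.0516 + 2.0164) = √18.4179.
cos θ = (u·v)/(|u||v|) = -15.3765/(√77.9886·√18.4179) ≈ -0.405716
θ = arccos(-0.405716) ≈ 113.94°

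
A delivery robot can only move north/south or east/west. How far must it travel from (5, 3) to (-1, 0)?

Σ|x_i - y_i| = |5 - (-1)| + |3 - 0| = 6 + 3 = 9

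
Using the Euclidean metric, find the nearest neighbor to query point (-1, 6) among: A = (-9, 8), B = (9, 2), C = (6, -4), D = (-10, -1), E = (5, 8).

Distances: d(A) ≈ 8.2462, d(B) ≈ 10.7703, d(C) ≈ 12.2066, d(D) ≈ 11.4018, d(E) ≈ 6.3246. Nearest: E = (5, 8) with distance 6.3246.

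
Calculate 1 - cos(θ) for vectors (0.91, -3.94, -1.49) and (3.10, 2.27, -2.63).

With u = (0.91, -3.94, -1.49), v = (3.10, 2.27, -2.63):
u·v = 0.91·3.1 + (-3.94)·2.27 + (-1.49)·(-2.63) = 2.821 + (-8.9438) + 3.9187 = -2.2041.
|u| = √(0.91² + (-3.94)² + (-1.49)²) = √(0.8281 + 15.5236 + 2.2201) = √18.5718, |v| = √(3.1² + 2.27² + (-2.63)²) = √(9.61 + 5.1529 + 6.9169) = √21.6798.
cos θ = (u·v)/(|u||v|) = -2.2041/(√18.5718·√21.6798) ≈ -0.1098
Cosine distance = 1 - cos θ ≈ 1 - (-0.1098) = 1.1098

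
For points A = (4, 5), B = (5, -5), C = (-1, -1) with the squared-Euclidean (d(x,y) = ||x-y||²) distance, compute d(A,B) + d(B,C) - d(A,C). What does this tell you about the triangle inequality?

d(A,B) = 1² + 10² = 101, d(B,C) = 6² + 4² = 52, d(A,C) = 5² + 6² = 61.
d(A,B) + d(B,C) - d(A,C) = 101 + 52 - 61 = 153 - 61 = 92. This is ≥ 0, so the triangle inequality holds for these points.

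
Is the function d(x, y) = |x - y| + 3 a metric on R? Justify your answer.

No. d fails identity of indiscernibles (specifically d(x,x) = 0): d(-5, -5) = |-5 - (-5)| + 3 = 0 + 3 = 3 ≠ 0.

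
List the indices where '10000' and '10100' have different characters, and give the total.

Differing positions: 3. Hamming distance = 1.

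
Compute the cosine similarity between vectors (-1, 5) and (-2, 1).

With u = (-1, 5), v = (-2, 1):
u·v = (-1)·(-2) + 5·1 = 2 + 5 = 7.
|u| = √((-1)² + 5²) = √26, |v| = √((-2)² + 1²) = √5, so |u||v| = √(26·5) = √130.
cos θ = (u·v)/(|u||v|) = 7/√130 ≈ 0.6139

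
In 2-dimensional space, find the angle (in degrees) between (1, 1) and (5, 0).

With u = (1, 1), v = (5, 0):
u·v = 1·5 + 1·0 = 5 + 0 = 5.
|u| = √(1² + 1²) = √2, |v| = √(5² + 0²) = √25, so |u||v| = √(2·25) = √50.
cos θ = (u·v)/(|u||v|) = 5/√50 ≈ 0.707107
θ = arccos(0.707107) ≈ 45°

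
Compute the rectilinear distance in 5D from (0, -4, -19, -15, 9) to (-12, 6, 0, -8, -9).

Σ|x_i - y_i| = |0 - (-12)| + |-4 - 6| + |-19 - 0| + |-15 - (-8)| + |9 - (-9)| = 12 + 10 + 19 + 7 + 18 = 66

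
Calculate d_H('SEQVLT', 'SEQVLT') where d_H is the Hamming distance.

Differing positions: none. Hamming distance = 0.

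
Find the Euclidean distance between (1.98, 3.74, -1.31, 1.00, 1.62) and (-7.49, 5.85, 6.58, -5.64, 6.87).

√(Σ(x_i - y_i)²) = √((1.98 - (-7.49))² + (3.74 - 5.85)² + (-1.31 - 6.58)² + (1 - (-5.64))² + (1.62 - 6.87)²)
= √(9.47² + (-2.11)² + (-7.89)² + 6.64² + (-5.25)²) = √(89.6809 + 4.4521 + 62.2521 + 44.0896 + 27.5625) = √228.0372 ≈ 15.1009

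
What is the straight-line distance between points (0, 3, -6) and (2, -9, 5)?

√(Σ(x_i - y_i)²) = √((0 - 2)² + (3 - (-9))² + (-6 - 5)²)
= √((-2)² + 12² + (-11)²) = √(4 + 144 + 121) = √269 ≈ 16.4012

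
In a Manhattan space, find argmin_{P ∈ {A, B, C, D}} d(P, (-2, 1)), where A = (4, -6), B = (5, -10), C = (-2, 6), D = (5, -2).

Distances: d(A) = 13, d(B) = 18, d(C) = 5, d(D) = 10. Nearest: C = (-2, 6) with distance 5.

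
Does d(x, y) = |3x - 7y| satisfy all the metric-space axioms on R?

No. d fails symmetry: d(8, 3) = |3·8 - 7·3| = |3| = 3, but d(3, 8) = |3·3 - 7·8| = |-47| = 47. Since 3 ≠ 47, d(x,y) ≠ d(y,x) in general.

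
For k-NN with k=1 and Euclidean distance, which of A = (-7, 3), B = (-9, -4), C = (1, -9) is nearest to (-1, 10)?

Distances: d(A) ≈ 9.2195, d(B) ≈ 16.1245, d(C) ≈ 19.105. Nearest: A = (-7, 3) with distance 9.2195.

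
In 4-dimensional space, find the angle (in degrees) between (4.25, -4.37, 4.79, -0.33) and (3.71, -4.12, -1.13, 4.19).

With u = (4.25, -4.37, 4.79, -0.33), v = (3.71, -4.12, -1.13, 4.19):
u·v = 4.25·3.71 + (-4.37)·(-4.12) + 4.79·(-1.13) + (-0.33)·4.19 = 15.7675 + 18.0044 + (-5.4127) + (-1.3827) = 26.9765.
|u| = √(4.25² + (-4.37)² + 4.79² + (-0.33)²) = √(18.0625 + 19.0969 + 22.9441 + 0.1089) = √60.2124, |v| = √(3.71² + (-4.12)² + (-1.13)² + 4.19²) = √(13.7641 + 16.9744 + 1.2769 + 17.5561) = √49.5715.
cos θ = (u·v)/(|u||v|) = 26.9765/(√60.2124·√49.5715) ≈ 0.493772
θ = arccos(0.493772) ≈ 60.41°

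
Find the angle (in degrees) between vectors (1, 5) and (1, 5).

With u = (1, 5), v = (1, 5):
u·v = 1·1 + 5·5 = 1 + 25 = 26.
|u| = √(1² + 5²) = √26, |v| = √(1² + 5²) = √26, so |u||v| = √(26·26) = √676 = 26.
cos θ = (u·v)/(|u||v|) = 26/26 = 1 (the vectors are parallel, pointing the same way)
θ = arccos(1) = 0°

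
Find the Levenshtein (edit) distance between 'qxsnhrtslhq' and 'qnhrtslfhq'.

Let D[i][j] be the edit distance between the first i characters of 'qxsnhrtslhq' and the first j characters of 'qnhrtslfhq', with D[i][0] = i, D[0][j] = j, and D[i][j] = D[i-1][j-1] if the characters match, else 1 + min(D[i-1][j], D[i][j-1], D[i-1][j-1]). Filling the table (rows: prefixes of 'qxsnhrtslhq', columns: prefixes of 'qnhrtslfhq'):
     ε  q  n  h  r  t  s  l  f  h  q
  ε  0  1  2  3  4  5  6  7  8  9 10
  q  1  0  1  2  3  4  5  6  7  8  9
  x  2  1  1  2  3  4  5  6  7  8  9
  s  3  2  2  2  3  4  4  5  6  7  8
  n  4  3  2  3  3  4  5  5  6  7  8
  h  5  4  3  2  3  4  5  6  6  6  7
  r  6  5  4  3  2  3  4  5  6  7  7
  t  7  6  5  4  3  2  3  4  5  6  7
  s  8  7  6  5  4  3  2  3  4  5  6
  l  9  8  7  6  5  4  3  2  3  4  5
  h 10  9  8  7  6  5  4  3  3  3  4
  q 11 10  9  8  7  6  5  4  4  4  3
The bottom-right entry gives D[11][10] = 3, so no sequence of fewer than 3 edits works. Backtracking through the table gives one optimal edit sequence (3 edits):
  qxsnhrtslhq → qsnhrtslhq (del x @2)
  qsnhrtslhq → qnhrtslhq (del s @2)
  qnhrtslhq → qnhrtslfhq (ins f @8)
Edit distance = 3.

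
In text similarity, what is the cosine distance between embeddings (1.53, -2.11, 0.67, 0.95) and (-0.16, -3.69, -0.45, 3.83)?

With u = (1.53, -2.11, 0.67, 0.95), v = (-0.16, -3.69, -0.45, 3.83):
u·v = 1.53·(-0.16) + (-2.11)·(-3.69) + 0.67·(-0.45) + 0.95·3.83 = (-0.2448) + 7.7859 + (-0.3015) + 3.6385 = 10.8781.
|u| = √(1.53² + (-2.11)² + 0.67² + 0.95²) = √(2.3409 + 4.4521 + 0.4489 + 0.9025) = √8.1444, |v| = √((-0.16)² + (-3.69)² + (-0.45)² + 3.83²) = √(0.0256 + 13.6161 + 0.2025 + 14.6689) = √28.5131.
cos θ = (u·v)/(|u||v|) = 10.8781/(√8.1444·√28.5131) ≈ 0.7138
Cosine distance = 1 - cos θ ≈ 1 - 0.7138 = 0.2862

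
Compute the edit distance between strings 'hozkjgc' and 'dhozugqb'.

Let D[i][j] be the edit distance between the first i characters of 'hozkjgc' and the first j characters of 'dhozugqb', with D[i][0] = i, D[0][j] = j, and D[i][j] = D[i-1][j-1] if the characters match, else 1 + min(D[i-1][j], D[i][j-1], D[i-1][j-1]). Filling the table (rows: prefixes of 'hozkjgc', columns: prefixes of 'dhozugqb'):
     ε  d  h  o  z  u  g  q  b
  ε  0  1  2  3  4  5  6  7  8
  h  1  1  1  2  3  4  5  6  7
  o  2  2  2  1  2  3  4  5  6
  z  3  3  3  2  1  2  3  4  5
  k  4  4  4  3  2  2  3  4  5
  j  5  5  5  4  3  3  3  4  5
  g  6  6  6  5  4  4  3  4  5
  c  7  7  7  6  5  5  4  4  5
The bottom-right entry gives D[7][8] = 5, so no sequence of fewer than 5 edits works. Backtracking through the table gives one optimal edit sequence (5 edits):
  hozkjgc → dhozkjgc (ins d @1)
  dhozkjgc → dhozujgc (sub k→u @5)
  dhozujgc → dhozuggc (sub j→g @6)
  dhozuggc → dhozugqc (sub g→q @7)
  dhozugqc → dhozugqb (sub c→b @8)
Edit distance = 5.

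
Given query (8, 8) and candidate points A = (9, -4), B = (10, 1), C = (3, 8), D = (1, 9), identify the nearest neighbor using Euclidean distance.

Distances: d(A) ≈ 12.0416, d(B) ≈ 7.2801, d(C) = 5, d(D) ≈ 7.0711. Nearest: C = (3, 8) with distance 5.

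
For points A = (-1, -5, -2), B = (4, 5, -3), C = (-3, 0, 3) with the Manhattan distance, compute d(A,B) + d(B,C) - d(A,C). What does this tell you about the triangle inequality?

d(A,B) = 5 + 10 + 1 = 16, d(B,C) = 7 + 5 + 6 = 18, d(A,C) = 2 + 5 + 5 = 12.
d(A,B) + d(B,C) - d(A,C) = 16 + 18 - 12 = 34 - 12 = 22. This is ≥ 0, so the triangle inequality holds for these points.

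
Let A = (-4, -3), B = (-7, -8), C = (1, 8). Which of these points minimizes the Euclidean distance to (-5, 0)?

Distances: d(A) ≈ 3.1623, d(B) ≈ 8.2462, d(C) = 10. Nearest: A = (-4, -3) with distance 3.1623.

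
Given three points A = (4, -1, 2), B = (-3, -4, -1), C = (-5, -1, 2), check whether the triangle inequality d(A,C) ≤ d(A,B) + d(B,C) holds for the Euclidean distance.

d(A,B) = √(7² + 3² + 3²) = √67 ≈ 8.1854, d(B,C) = √(2² + 3² + 3²) = √22 ≈ 4.6904, d(A,C) = √(9² + 0² + 0²) = √81 = 9.
d(A,C) = 9 ≤ 8.1854 + 4.6904 = 12.8758. Triangle inequality is satisfied.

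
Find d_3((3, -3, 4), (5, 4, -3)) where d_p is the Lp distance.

(Σ|x_i - y_i|^3)^(1/3) = (|3 - 5|^3 + |-3 - 4|^3 + |4 - (-3)|^3)^(1/3)
= (2^3 + 7^3 + 7^3)^(1/3) = (8 + 343 + 343)^(1/3) = (694)^(1/3) ≈ 8.8536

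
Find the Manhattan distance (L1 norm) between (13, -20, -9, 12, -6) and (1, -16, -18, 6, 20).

Σ|x_i - y_i| = |13 - 1| + |-20 - (-16)| + |-9 - (-18)| + |12 - 6| + |-6 - 20| = 12 + 4 + 9 + 6 + 26 = 57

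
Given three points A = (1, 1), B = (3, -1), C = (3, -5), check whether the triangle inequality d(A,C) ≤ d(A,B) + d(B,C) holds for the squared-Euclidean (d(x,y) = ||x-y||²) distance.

d(A,B) = 2² + 2² = 8, d(B,C) = 0² + 4² = 16, d(A,C) = 2² + 6² = 40.
d(A,C) = 40 > 8 + 16 = 24. Triangle inequality is VIOLATED. (Squared-Euclidean is not a metric — this is a counterexample.)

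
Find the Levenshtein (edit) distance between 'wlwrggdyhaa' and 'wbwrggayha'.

Let D[i][j] be the edit distance between the first i characters of 'wlwrggdyhaa' and the first j characters of 'wbwrggayha', with D[i][0] = i, D[0][j] = j, and D[i][j] = D[i-1][j-1] if the characters match, else 1 + min(D[i-1][j], D[i][j-1], D[i-1][j-1]). Filling the table (rows: prefixes of 'wlwrggdyhaa', columns: prefixes of 'wbwrggayha'):
     ε  w  b  w  r  g  g  a  y  h  a
  ε  0  1  2  3  4  5  6  7  8  9 10
  w  1  0  1  2  3  4  5  6  7  8  9
  l  2  1  1  2  3  4  5  6  7  8  9
  w  3  2  2  1  2  3  4  5  6  7  8
  r  4  3  3  2  1  2  3  4  5  6  7
  g  5  4  4  3  2  1  2  3  4  5  6
  g  6  5  5  4  3  2  1  2  3  4  5
  d  7  6  6  5  4  3  2  2  3  4  5
  y  8  7  7  6  5  4  3  3  2  3  4
  h  9  8  8  7  6  5  4  4  3  2  3
  a 10  9  9  8  7  6  5  4  4  3  2
  a 11 10 10  9  8  7  6  5  5  4  3
The bottom-right entry gives D[11][10] = 3, so no sequence of fewer than 3 edits works. Backtracking through the table gives one optimal edit sequence (3 edits):
  wlwrggdyhaa → wbwrggdyhaa (sub l→b @2)
  wbwrggdyhaa → wbwrggayhaa (sub d→a @7)
  wbwrggayhaa → wbwrggayha (del a @10)
Edit distance = 3.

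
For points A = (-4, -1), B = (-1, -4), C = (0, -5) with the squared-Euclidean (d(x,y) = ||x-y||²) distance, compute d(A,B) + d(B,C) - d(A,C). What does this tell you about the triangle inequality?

d(A,B) = 3² + 3² = 18, d(B,C) = 1² + 1² = 2, d(A,C) = 4² + 4² = 32.
d(A,B) + d(B,C) - d(A,C) = 18 + 2 - 32 = 20 - 32 = -12. This is < 0, so the triangle inequality FAILS for these points (squared-Euclidean is not a metric).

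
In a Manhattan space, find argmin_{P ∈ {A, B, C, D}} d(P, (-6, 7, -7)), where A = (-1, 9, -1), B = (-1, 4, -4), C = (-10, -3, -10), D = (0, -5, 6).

Distances: d(A) = 13, d(B) = 11, d(C) = 17, d(D) = 31. Nearest: B = (-1, 4, -4) with distance 11.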